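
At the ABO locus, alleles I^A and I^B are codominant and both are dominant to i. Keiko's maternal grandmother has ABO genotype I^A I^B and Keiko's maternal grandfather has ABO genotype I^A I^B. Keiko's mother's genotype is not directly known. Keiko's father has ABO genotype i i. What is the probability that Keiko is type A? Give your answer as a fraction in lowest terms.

Keiko's mother's ABO genotype from I^A I^B × I^A I^B: 1/4 I^A I^A, 1/2 I^A I^B, 1/4 I^B I^B.
Crossing each possibility with the father i i and summing P(type A): 1/4·1 + 1/2·1/2 + 1/4·0 = 1/2.

1/2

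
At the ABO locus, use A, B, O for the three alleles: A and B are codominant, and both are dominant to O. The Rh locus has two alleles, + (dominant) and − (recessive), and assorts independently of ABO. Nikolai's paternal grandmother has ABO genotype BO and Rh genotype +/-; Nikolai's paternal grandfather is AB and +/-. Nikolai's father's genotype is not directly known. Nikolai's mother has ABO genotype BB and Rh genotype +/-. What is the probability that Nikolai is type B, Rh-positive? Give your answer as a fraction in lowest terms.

9/16

Nikolai's father's ABO genotype from BO × AB: 1/4 AB, 1/4 AO, 1/4 BB, 1/4 BO.
Crossing each possibility with the mother BB and summing P(type B): 1/4·1/2 + 1/4·1/2 + 1/4·1 + 1/4·1 = 3/4.
Similarly for Rh via the father's Rh distribution: P(Rh+) = 3/4.
Independent loci: 3/4 × 3/4 = 9/16.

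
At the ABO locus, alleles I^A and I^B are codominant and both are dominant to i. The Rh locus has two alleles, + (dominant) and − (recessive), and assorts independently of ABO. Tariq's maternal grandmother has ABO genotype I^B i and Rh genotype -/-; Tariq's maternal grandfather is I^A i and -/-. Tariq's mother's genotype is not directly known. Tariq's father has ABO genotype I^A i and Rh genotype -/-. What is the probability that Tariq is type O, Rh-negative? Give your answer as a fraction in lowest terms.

1/4

Tariq's mother's ABO genotype from I^B i × I^A i: 1/4 I^A I^B, 1/4 I^A i, 1/4 I^B i, 1/4 i i.
Crossing each possibility with the father I^A i and summing P(type O): 1/4·0 + 1/4·1/4 + 1/4·1/4 + 1/4·1/2 = 1/4.
Similarly for Rh via the mother's Rh distribution: P(Rh-) = 1.
Independent loci: 1/4 × 1 = 1/4.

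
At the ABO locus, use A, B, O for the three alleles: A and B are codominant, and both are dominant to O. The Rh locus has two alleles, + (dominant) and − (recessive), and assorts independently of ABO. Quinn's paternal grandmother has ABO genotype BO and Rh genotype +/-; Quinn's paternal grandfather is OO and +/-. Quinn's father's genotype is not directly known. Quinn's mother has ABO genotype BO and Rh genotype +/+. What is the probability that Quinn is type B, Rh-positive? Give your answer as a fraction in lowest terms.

5/8

Quinn's father's ABO genotype from BO × OO: 1/2 BO, 1/2 OO.
Crossing each possibility with the mother BO and summing P(type B): 1/2·3/4 + 1/2·1/2 = 5/8.
Similarly for Rh via the father's Rh distribution: P(Rh+) = 1.
Independent loci: 5/8 × 1 = 5/8.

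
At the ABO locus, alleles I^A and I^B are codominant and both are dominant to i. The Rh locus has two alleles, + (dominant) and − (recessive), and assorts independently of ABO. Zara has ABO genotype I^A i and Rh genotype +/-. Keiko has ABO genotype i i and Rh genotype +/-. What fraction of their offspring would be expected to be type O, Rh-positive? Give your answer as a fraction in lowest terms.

3/8

ABO cross I^A i × i i → offspring phenotypes: 1/2 O, 1/2 A.
Rh cross +/- × +/- → 3/4 Rh+, 1/4 Rh-.
Independent loci: P(type O, Rh-positive) = 1/2 × 3/4 = 3/8.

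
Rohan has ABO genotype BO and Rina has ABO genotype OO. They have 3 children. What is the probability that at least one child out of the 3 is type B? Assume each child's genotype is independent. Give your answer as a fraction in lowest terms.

ABO cross BO × OO → 1/2 O, 1/2 B.
So P(type B) = 1/2 per child.
P(none) = (1/2)^3 = 1/8; P(at least one) = 1 − 1/8 = 7/8.

7/8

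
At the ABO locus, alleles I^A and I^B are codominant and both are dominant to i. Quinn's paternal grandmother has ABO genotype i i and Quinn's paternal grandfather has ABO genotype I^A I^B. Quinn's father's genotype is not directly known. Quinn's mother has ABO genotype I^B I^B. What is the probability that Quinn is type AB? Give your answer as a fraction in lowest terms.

1/4

Quinn's father's ABO genotype from i i × I^A I^B: 1/2 I^A i, 1/2 I^B i.
Crossing each possibility with the mother I^B I^B and summing P(type AB): 1/2·1/2 + 1/2·0 = 1/4.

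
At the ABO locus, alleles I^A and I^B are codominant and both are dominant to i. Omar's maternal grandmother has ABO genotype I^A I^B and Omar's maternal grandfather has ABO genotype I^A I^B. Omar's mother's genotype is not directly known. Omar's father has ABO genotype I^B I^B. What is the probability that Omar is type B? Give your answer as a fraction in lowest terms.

Omar's mother's ABO genotype from I^A I^B × I^A I^B: 1/4 I^A I^A, 1/2 I^A I^B, 1/4 I^B I^B.
Crossing each possibility with the father I^B I^B and summing P(type B): 1/4·0 + 1/2·1/2 + 1/4·1 = 1/2.

1/2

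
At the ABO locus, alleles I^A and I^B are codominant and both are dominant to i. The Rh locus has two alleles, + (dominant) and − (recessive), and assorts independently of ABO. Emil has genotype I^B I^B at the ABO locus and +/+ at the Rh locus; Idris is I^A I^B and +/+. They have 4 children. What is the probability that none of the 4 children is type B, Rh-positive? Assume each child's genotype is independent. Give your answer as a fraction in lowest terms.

ABO cross I^B I^B × I^A I^B → 1/2 B, 1/2 AB.
Rh cross +/+ × +/+ → 1 Rh+; so P(type B, Rh-positive) = 1/2 × 1 = 1/2 per child.
P(not type B, Rh-positive) = 1/2 for one child; (1/2)^4 = 1/16.

1/16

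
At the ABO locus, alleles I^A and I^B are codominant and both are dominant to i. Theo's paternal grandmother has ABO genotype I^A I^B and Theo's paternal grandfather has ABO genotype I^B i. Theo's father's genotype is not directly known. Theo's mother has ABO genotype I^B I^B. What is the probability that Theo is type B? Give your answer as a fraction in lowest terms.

3/4

Theo's father's ABO genotype from I^A I^B × I^B i: 1/4 I^A I^B, 1/4 I^A i, 1/4 I^B I^B, 1/4 I^B i.
Crossing each possibility with the mother I^B I^B and summing P(type B): 1/4·1/2 + 1/4·1/2 + 1/4·1 + 1/4·1 = 3/4.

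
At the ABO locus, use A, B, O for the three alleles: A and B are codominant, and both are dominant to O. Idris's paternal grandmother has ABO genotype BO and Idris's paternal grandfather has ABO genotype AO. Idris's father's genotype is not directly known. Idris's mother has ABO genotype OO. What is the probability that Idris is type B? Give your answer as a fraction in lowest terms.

Idris's father's ABO genotype from BO × AO: 1/4 AB, 1/4 AO, 1/4 BO, 1/4 OO.
Crossing each possibility with the mother OO and summing P(type B): 1/4·1/2 + 1/4·0 + 1/4·1/2 + 1/4·0 = 1/4.

1/4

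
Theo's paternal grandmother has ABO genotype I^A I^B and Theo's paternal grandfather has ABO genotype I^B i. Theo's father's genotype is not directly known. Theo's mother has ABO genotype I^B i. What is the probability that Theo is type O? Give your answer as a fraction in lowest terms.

1/8

Theo's father's ABO genotype from I^A I^B × I^B i: 1/4 I^A I^B, 1/4 I^A i, 1/4 I^B I^B, 1/4 I^B i.
Crossing each possibility with the mother I^B i and summing P(type O): 1/4·0 + 1/4·1/4 + 1/4·0 + 1/4·1/4 = 1/8.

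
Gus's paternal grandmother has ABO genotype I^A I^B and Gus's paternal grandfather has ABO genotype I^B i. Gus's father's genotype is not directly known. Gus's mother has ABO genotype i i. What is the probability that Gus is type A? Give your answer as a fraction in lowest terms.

Gus's father's ABO genotype from I^A I^B × I^B i: 1/4 I^A I^B, 1/4 I^A i, 1/4 I^B I^B, 1/4 I^B i.
Crossing each possibility with the mother i i and summing P(type A): 1/4·1/2 + 1/4·1/2 + 1/4·0 + 1/4·0 = 1/4.

1/4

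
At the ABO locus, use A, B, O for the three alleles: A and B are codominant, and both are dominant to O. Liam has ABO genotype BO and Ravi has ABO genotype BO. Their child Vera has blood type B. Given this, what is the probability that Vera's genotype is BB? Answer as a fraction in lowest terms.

Cross BO × BO → 1/4 BB, 1/2 BO, 1/4 OO.
Type-B genotypes among offspring: BB (1/4), BO (1/2); total 3/4.
P(BB | type B) = (1/4) / (3/4) = 1/3.

1/3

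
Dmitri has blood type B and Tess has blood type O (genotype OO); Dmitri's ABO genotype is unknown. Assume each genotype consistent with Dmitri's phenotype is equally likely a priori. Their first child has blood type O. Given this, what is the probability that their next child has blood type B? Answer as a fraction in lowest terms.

Possible genotypes: Dmitri ∈ {BB, BO}; Tess ∈ {OO}.
Weight each parental genotype pair by prior × P(type-O child):
  BO × OO: posterior weight 1; P(next child type B) = 1/2.
Weighted sum = 1/2.

1/2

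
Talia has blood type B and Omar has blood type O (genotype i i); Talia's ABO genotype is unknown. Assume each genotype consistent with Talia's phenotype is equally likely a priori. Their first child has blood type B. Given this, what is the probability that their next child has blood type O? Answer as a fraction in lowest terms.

1/6

Possible genotypes: Talia ∈ {I^B I^B, I^B i}; Omar ∈ {i i}.
Weight each parental genotype pair by prior × P(type-B child):
  I^B I^B × i i: posterior weight 2/3; P(next child type O) = 0.
  I^B i × i i: posterior weight 1/3; P(next child type O) = 1/2.
Weighted sum = 1/6.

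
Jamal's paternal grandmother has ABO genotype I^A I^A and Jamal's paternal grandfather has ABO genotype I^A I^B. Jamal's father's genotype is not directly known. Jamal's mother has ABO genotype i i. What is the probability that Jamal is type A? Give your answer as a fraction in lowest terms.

3/4

Jamal's father's ABO genotype from I^A I^A × I^A I^B: 1/2 I^A I^A, 1/2 I^A I^B.
Crossing each possibility with the mother i i and summing P(type A): 1/2·1 + 1/2·1/2 = 3/4.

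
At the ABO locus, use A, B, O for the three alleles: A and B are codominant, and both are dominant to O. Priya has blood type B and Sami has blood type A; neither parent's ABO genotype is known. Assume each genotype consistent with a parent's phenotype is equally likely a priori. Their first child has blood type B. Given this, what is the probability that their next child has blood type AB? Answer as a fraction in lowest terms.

Possible genotypes: Priya ∈ {BB, BO}; Sami ∈ {AA, AO}.
Weight each parental genotype pair by prior × P(type-B child):
  BB × AO: posterior weight 2/3; P(next child type AB) = 1/2.
  BO × AO: posterior weight 1/3; P(next child type AB) = 1/4.
Weighted sum = 5/12.

5/12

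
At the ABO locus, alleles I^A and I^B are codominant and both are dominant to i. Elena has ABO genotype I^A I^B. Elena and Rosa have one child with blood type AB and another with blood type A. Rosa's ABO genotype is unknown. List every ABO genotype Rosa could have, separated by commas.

For each candidate genotype of Rosa, check whether crossing it with I^A I^B can produce every observed child phenotype.
  I^A I^A → possible child types {A, AB} ✓
  I^A I^B → possible child types {A, B, AB} ✓
  I^A i → possible child types {A, B, AB} ✓
  I^B I^B → possible child types {B, AB} ✗
  I^B i → possible child types {A, B, AB} ✓
  i i → possible child types {A, B} ✗

I^A I^A, I^A I^B, I^A i, I^B i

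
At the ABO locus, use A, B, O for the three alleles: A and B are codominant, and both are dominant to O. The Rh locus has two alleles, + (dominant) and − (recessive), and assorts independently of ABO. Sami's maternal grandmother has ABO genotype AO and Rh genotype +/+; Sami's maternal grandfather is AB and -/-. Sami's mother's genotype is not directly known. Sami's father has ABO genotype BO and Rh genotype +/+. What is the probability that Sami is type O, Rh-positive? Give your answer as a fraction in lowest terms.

Sami's mother's ABO genotype from AO × AB: 1/4 AA, 1/4 AB, 1/4 AO, 1/4 BO.
Crossing each possibility with the father BO and summing P(type O): 1/4·0 + 1/4·0 + 1/4·1/4 + 1/4·1/4 = 1/8.
Similarly for Rh via the mother's Rh distribution: P(Rh+) = 1.
Independent loci: 1/8 × 1 = 1/8.

1/8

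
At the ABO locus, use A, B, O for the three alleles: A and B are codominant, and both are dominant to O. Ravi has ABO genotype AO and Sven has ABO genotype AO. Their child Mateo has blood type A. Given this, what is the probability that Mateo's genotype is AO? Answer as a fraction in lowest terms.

2/3

Cross AO × AO → 1/4 AA, 1/2 AO, 1/4 OO.
Type-A genotypes among offspring: AA (1/4), AO (1/2); total 3/4.
P(AO | type A) = (1/2) / (3/4) = 2/3.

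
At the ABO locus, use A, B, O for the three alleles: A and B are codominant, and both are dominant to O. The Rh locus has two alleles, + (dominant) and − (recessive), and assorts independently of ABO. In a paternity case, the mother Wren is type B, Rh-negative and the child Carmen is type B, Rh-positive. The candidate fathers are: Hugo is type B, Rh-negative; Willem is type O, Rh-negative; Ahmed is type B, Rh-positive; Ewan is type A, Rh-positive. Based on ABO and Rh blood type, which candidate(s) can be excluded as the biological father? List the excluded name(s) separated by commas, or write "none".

A candidate is excluded only if no genotype consistent with his phenotype could produce a type B, Rh-positive child with a type B, Rh-negative mother.
Hugo (type B, Rh-): no genotype consistent with that phenotype can produce a type-B Rh+ child with a type-B mother.
Willem (type O, Rh-): no genotype consistent with that phenotype can produce a type-B Rh+ child with a type-B mother.

Hugo, Willem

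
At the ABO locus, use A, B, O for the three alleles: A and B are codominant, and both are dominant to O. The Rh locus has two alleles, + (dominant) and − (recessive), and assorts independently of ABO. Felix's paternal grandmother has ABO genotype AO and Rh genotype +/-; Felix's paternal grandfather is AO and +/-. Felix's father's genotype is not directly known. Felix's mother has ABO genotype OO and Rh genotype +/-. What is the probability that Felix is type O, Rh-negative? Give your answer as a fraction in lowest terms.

Felix's father's ABO genotype from AO × AO: 1/4 AA, 1/2 AO, 1/4 OO.
Crossing each possibility with the mother OO and summing P(type O): 1/4·0 + 1/2·1/2 + 1/4·1 = 1/2.
Similarly for Rh via the father's Rh distribution: P(Rh-) = 1/4.
Independent loci: 1/2 × 1/4 = 1/8.

1/8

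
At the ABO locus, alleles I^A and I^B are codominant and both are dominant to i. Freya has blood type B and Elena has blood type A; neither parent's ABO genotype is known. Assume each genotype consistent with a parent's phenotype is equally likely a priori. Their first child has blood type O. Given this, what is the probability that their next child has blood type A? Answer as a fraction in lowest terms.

1/4

Possible genotypes: Freya ∈ {I^B I^B, I^B i}; Elena ∈ {I^A I^A, I^A i}.
Weight each parental genotype pair by prior × P(type-O child):
  I^B i × I^A i: posterior weight 1; P(next child type A) = 1/4.
Weighted sum = 1/4.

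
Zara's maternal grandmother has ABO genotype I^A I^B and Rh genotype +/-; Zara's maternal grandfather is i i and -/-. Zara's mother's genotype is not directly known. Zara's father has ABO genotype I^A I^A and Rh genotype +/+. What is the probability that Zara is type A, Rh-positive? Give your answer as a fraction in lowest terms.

Zara's mother's ABO genotype from I^A I^B × i i: 1/2 I^A i, 1/2 I^B i.
Crossing each possibility with the father I^A I^A and summing P(type A): 1/2·1 + 1/2·1/2 = 3/4.
Similarly for Rh via the mother's Rh distribution: P(Rh+) = 1.
Independent loci: 3/4 × 1 = 3/4.

3/4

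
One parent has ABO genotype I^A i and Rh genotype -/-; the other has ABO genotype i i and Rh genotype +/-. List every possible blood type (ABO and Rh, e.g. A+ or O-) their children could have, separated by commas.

Gametes from I^A i × i i give offspring ABO genotypes I^A i, i i, i.e. phenotypes O, A.
Rh cross -/- × +/- → phenotypes Rh+, Rh-.
Combining independently: O+, O-, A+, A-.

O+, O-, A+, A-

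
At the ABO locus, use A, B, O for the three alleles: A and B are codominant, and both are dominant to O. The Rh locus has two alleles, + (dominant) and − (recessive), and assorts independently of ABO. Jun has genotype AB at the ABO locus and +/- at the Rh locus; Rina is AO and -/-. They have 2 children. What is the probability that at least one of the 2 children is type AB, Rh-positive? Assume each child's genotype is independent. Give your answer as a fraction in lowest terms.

15/64

ABO cross AB × AO → 1/2 A, 1/4 B, 1/4 AB.
Rh cross +/- × -/- → 1/2 Rh+, 1/2 Rh-; so P(type AB, Rh-positive) = 1/4 × 1/2 = 1/8 per child.
P(none) = (7/8)^2 = 49/64; P(at least one) = 1 − 49/64 = 15/64.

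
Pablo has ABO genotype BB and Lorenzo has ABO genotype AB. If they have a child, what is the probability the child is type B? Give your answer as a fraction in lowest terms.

1/2

ABO cross BB × AB → offspring phenotypes: 1/2 B, 1/2 AB.
So P(type B) = 1/2.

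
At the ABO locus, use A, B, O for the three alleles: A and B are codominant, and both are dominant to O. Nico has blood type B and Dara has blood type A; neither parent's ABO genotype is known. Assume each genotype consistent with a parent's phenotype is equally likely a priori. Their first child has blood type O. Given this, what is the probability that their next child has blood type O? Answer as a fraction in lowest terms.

Possible genotypes: Nico ∈ {BB, BO}; Dara ∈ {AA, AO}.
Weight each parental genotype pair by prior × P(type-O child):
  BO × AO: posterior weight 1; P(next child type O) = 1/4.
Weighted sum = 1/4.

1/4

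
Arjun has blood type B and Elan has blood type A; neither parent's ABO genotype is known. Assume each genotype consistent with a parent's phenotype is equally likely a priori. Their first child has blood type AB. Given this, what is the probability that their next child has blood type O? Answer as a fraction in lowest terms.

Possible genotypes: Arjun ∈ {I^B I^B, I^B i}; Elan ∈ {I^A I^A, I^A i}.
Weight each parental genotype pair by prior × P(type-AB child):
  I^B I^B × I^A I^A: posterior weight 4/9; P(next child type O) = 0.
  I^B I^B × I^A i: posterior weight 2/9; P(next child type O) = 0.
  I^B i × I^A I^A: posterior weight 2/9; P(next child type O) = 0.
  I^B i × I^A i: posterior weight 1/9; P(next child type O) = 1/4.
Weighted sum = 1/36.

1/36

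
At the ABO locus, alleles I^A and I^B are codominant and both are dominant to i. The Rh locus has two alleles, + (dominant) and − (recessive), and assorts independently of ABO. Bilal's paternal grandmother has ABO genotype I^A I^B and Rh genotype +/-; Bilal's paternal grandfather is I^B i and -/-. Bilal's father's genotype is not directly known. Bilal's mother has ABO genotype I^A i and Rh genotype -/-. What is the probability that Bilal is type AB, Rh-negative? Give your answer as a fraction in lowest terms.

3/16

Bilal's father's ABO genotype from I^A I^B × I^B i: 1/4 I^A I^B, 1/4 I^A i, 1/4 I^B I^B, 1/4 I^B i.
Crossing each possibility with the mother I^A i and summing P(type AB): 1/4·1/4 + 1/4·0 + 1/4·1/2 + 1/4·1/4 = 1/4.
Similarly for Rh via the father's Rh distribution: P(Rh-) = 3/4.
Independent loci: 1/4 × 3/4 = 3/16.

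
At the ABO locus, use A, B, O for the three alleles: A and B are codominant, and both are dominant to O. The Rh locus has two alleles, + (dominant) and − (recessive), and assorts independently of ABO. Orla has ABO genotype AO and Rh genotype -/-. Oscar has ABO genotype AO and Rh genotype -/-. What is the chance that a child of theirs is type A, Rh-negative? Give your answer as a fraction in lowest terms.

ABO cross AO × AO → offspring phenotypes: 1/4 O, 3/4 A.
Rh cross -/- × -/- → 1 Rh-.
Independent loci: P(type A, Rh-negative) = 3/4 × 1 = 3/4.

3/4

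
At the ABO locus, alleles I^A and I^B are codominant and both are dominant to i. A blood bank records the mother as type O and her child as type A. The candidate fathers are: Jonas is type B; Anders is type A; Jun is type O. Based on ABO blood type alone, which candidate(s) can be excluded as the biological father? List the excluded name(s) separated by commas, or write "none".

Jonas, Jun

A candidate is excluded only if no genotype consistent with his phenotype could produce a type A child with a type O mother.
Jonas (type B): no genotype consistent with that phenotype can produce a type-A child with a type-O mother.
Jun (type O): no genotype consistent with that phenotype can produce a type-A child with a type-O mother.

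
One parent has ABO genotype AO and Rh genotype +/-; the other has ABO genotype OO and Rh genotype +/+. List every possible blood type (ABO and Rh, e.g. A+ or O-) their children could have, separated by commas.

Gametes from AO × OO give offspring ABO genotypes AO, OO, i.e. phenotypes O, A.
Rh cross +/- × +/+ → phenotypes Rh+.
Combining independently: O+, A+.

O+, A+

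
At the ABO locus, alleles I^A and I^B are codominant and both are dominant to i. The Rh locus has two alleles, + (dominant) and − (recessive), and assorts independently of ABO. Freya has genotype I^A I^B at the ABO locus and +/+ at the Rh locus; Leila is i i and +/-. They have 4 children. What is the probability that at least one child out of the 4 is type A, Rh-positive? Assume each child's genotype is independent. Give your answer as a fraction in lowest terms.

15/16

ABO cross I^A I^B × i i → 1/2 A, 1/2 B.
Rh cross +/+ × +/- → 1 Rh+; so P(type A, Rh-positive) = 1/2 × 1 = 1/2 per child.
P(none) = (1/2)^4 = 1/16; P(at least one) = 1 − 1/16 = 15/16.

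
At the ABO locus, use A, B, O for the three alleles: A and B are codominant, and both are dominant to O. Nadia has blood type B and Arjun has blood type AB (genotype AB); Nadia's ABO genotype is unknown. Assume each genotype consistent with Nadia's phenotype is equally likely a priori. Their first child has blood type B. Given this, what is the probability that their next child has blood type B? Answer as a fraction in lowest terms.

1/2

Possible genotypes: Nadia ∈ {BB, BO}; Arjun ∈ {AB}.
Weight each parental genotype pair by prior × P(type-B child):
  BB × AB: posterior weight 1/2; P(next child type B) = 1/2.
  BO × AB: posterior weight 1/2; P(next child type B) = 1/2.
Weighted sum = 1/2.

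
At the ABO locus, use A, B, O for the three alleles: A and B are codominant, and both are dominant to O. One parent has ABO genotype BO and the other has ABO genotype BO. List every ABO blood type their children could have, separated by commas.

Gametes from BO × BO give offspring ABO genotypes BB, BO, OO, i.e. phenotypes O, B.

O, B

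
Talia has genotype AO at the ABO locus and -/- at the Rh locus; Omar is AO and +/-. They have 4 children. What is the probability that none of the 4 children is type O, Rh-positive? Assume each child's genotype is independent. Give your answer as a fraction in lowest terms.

2401/4096

ABO cross AO × AO → 1/4 O, 3/4 A.
Rh cross -/- × +/- → 1/2 Rh+, 1/2 Rh-; so P(type O, Rh-positive) = 1/4 × 1/2 = 1/8 per child.
P(not type O, Rh-positive) = 7/8 for one child; (7/8)^4 = 2401/4096.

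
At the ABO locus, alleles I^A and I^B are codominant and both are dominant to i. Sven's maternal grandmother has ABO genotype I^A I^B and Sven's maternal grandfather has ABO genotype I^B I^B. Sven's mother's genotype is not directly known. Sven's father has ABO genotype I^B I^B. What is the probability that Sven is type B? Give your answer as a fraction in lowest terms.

3/4

Sven's mother's ABO genotype from I^A I^B × I^B I^B: 1/2 I^A I^B, 1/2 I^B I^B.
Crossing each possibility with the father I^B I^B and summing P(type B): 1/2·1/2 + 1/2·1 = 3/4.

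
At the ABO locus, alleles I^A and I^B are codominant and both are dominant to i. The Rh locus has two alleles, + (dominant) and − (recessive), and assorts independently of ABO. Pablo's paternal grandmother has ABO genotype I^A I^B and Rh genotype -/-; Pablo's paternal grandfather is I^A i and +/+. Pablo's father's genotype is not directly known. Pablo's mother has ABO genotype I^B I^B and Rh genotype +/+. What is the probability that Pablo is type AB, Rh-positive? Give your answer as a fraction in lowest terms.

Pablo's father's ABO genotype from I^A I^B × I^A i: 1/4 I^A I^A, 1/4 I^A I^B, 1/4 I^A i, 1/4 I^B i.
Crossing each possibility with the mother I^B I^B and summing P(type AB): 1/4·1 + 1/4·1/2 + 1/4·1/2 + 1/4·0 = 1/2.
Similarly for Rh via the father's Rh distribution: P(Rh+) = 1.
Independent loci: 1/2 × 1 = 1/2.

1/2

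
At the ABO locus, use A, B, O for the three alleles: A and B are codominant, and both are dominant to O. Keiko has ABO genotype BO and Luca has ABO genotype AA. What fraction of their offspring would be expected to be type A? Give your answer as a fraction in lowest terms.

1/2

ABO cross BO × AA → offspring phenotypes: 1/2 A, 1/2 AB.
So P(type A) = 1/2.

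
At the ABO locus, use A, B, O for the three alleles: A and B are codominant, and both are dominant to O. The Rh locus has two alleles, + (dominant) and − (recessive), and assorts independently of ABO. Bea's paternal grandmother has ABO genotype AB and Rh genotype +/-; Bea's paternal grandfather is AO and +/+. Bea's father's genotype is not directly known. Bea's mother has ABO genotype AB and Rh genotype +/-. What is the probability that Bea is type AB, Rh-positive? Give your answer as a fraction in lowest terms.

21/64

Bea's father's ABO genotype from AB × AO: 1/4 AA, 1/4 AB, 1/4 AO, 1/4 BO.
Crossing each possibility with the mother AB and summing P(type AB): 1/4·1/2 + 1/4·1/2 + 1/4·1/4 + 1/4·1/4 = 3/8.
Similarly for Rh via the father's Rh distribution: P(Rh+) = 7/8.
Independent loci: 3/8 × 7/8 = 21/64.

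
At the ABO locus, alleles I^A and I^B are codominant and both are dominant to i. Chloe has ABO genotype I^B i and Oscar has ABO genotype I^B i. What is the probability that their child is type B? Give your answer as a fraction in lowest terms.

3/4

ABO cross I^B i × I^B i → offspring phenotypes: 1/4 O, 3/4 B.
So P(type B) = 3/4.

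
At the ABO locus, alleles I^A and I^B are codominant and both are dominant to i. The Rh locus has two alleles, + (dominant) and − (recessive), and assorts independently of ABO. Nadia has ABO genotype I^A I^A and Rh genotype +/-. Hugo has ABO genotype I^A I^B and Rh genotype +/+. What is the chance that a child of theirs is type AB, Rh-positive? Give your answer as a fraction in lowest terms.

ABO cross I^A I^A × I^A I^B → offspring phenotypes: 1/2 A, 1/2 AB.
Rh cross +/- × +/+ → 1 Rh+.
Independent loci: P(type AB, Rh-positive) = 1/2 × 1 = 1/2.

1/2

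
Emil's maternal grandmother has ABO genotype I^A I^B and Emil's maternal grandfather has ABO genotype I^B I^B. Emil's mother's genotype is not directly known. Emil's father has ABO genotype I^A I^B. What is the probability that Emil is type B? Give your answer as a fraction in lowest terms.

Emil's mother's ABO genotype from I^A I^B × I^B I^B: 1/2 I^A I^B, 1/2 I^B I^B.
Crossing each possibility with the father I^A I^B and summing P(type B): 1/2·1/4 + 1/2·1/2 = 3/8.

3/8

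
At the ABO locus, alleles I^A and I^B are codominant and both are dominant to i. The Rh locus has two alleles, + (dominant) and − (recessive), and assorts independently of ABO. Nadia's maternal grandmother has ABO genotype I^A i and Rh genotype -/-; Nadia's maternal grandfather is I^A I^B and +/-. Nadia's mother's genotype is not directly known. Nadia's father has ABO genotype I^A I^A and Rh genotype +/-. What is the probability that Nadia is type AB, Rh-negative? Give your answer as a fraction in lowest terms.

Nadia's mother's ABO genotype from I^A i × I^A I^B: 1/4 I^A I^A, 1/4 I^A I^B, 1/4 I^A i, 1/4 I^B i.
Crossing each possibility with the father I^A I^A and summing P(type AB): 1/4·0 + 1/4·1/2 + 1/4·0 + 1/4·1/2 = 1/4.
Similarly for Rh via the mother's Rh distribution: P(Rh-) = 3/8.
Independent loci: 1/4 × 3/8 = 3/32.

3/32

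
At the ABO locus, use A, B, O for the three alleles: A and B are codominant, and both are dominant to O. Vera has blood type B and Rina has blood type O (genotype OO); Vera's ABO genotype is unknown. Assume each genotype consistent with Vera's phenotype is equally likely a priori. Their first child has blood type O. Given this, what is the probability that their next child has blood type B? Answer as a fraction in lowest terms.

1/2

Possible genotypes: Vera ∈ {BB, BO}; Rina ∈ {OO}.
Weight each parental genotype pair by prior × P(type-O child):
  BO × OO: posterior weight 1; P(next child type B) = 1/2.
Weighted sum = 1/2.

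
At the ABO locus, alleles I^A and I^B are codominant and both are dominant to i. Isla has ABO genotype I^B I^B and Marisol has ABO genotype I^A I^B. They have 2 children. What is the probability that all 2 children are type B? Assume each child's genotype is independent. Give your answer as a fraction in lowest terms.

ABO cross I^B I^B × I^A I^B → 1/2 B, 1/2 AB.
So P(type B) = 1/2 per child.
All 2 independent: (1/2)^2 = 1/4.

1/4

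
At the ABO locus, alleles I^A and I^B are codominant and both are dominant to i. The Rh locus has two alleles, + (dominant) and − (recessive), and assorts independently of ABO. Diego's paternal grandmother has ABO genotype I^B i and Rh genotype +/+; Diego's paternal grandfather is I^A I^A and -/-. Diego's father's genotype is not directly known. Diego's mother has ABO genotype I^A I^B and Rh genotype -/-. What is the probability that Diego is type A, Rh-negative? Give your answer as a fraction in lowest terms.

3/16

Diego's father's ABO genotype from I^B i × I^A I^A: 1/2 I^A I^B, 1/2 I^A i.
Crossing each possibility with the mother I^A I^B and summing P(type A): 1/2·1/4 + 1/2·1/2 = 3/8.
Similarly for Rh via the father's Rh distribution: P(Rh-) = 1/2.
Independent loci: 3/8 × 1/2 = 3/16.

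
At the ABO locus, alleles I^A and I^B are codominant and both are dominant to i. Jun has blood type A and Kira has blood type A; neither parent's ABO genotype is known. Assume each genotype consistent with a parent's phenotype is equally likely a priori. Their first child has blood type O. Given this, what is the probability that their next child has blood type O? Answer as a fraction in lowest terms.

Possible genotypes: Jun ∈ {I^A I^A, I^A i}; Kira ∈ {I^A I^A, I^A i}.
Weight each parental genotype pair by prior × P(type-O child):
  I^A i × I^A i: posterior weight 1; P(next child type O) = 1/4.
Weighted sum = 1/4.

1/4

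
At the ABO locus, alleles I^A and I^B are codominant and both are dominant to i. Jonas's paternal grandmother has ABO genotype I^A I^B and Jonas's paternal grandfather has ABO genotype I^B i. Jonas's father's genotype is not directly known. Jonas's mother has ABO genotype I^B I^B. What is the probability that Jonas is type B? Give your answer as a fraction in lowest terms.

Jonas's father's ABO genotype from I^A I^B × I^B i: 1/4 I^A I^B, 1/4 I^A i, 1/4 I^B I^B, 1/4 I^B i.
Crossing each possibility with the mother I^B I^B and summing P(type B): 1/4·1/2 + 1/4·1/2 + 1/4·1 + 1/4·1 = 3/4.

3/4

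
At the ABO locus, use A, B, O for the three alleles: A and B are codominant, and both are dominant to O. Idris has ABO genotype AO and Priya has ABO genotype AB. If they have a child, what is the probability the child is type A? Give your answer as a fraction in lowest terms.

ABO cross AO × AB → offspring phenotypes: 1/2 A, 1/4 B, 1/4 AB.
So P(type A) = 1/2.

1/2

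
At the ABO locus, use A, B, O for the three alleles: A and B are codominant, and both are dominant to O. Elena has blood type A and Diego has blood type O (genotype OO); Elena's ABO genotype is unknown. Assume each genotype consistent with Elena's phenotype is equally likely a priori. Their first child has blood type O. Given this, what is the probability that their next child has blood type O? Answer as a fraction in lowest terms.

1/2

Possible genotypes: Elena ∈ {AA, AO}; Diego ∈ {OO}.
Weight each parental genotype pair by prior × P(type-O child):
  AO × OO: posterior weight 1; P(next child type O) = 1/2.
Weighted sum = 1/2.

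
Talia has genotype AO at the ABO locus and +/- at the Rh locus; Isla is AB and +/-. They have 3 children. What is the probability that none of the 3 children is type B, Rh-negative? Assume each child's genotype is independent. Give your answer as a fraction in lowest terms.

ABO cross AO × AB → 1/2 A, 1/4 B, 1/4 AB.
Rh cross +/- × +/- → 3/4 Rh+, 1/4 Rh-; so P(type B, Rh-negative) = 1/4 × 1/4 = 1/16 per child.
P(not type B, Rh-negative) = 15/16 for one child; (15/16)^3 = 3375/4096.

3375/4096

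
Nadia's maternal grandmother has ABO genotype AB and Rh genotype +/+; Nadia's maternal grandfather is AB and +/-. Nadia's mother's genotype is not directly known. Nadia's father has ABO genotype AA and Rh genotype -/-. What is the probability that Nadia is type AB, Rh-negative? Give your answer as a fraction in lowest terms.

1/8

Nadia's mother's ABO genotype from AB × AB: 1/4 AA, 1/2 AB, 1/4 BB.
Crossing each possibility with the father AA and summing P(type AB): 1/4·0 + 1/2·1/2 + 1/4·1 = 1/2.
Similarly for Rh via the mother's Rh distribution: P(Rh-) = 1/4.
Independent loci: 1/2 × 1/4 = 1/8.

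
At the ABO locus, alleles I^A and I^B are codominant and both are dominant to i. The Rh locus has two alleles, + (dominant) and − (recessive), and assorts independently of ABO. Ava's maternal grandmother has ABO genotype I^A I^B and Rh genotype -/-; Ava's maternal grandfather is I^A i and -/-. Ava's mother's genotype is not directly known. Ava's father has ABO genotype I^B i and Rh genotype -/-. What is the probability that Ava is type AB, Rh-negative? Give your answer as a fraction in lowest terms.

1/4

Ava's mother's ABO genotype from I^A I^B × I^A i: 1/4 I^A I^A, 1/4 I^A I^B, 1/4 I^A i, 1/4 I^B i.
Crossing each possibility with the father I^B i and summing P(type AB): 1/4·1/2 + 1/4·1/4 + 1/4·1/4 + 1/4·0 = 1/4.
Similarly for Rh via the mother's Rh distribution: P(Rh-) = 1.
Independent loci: 1/4 × 1 = 1/4.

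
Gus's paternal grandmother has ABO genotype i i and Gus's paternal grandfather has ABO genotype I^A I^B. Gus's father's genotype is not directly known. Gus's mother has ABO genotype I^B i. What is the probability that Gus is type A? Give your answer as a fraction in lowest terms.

Gus's father's ABO genotype from i i × I^A I^B: 1/2 I^A i, 1/2 I^B i.
Crossing each possibility with the mother I^B i and summing P(type A): 1/2·1/4 + 1/2·0 = 1/8.

1/8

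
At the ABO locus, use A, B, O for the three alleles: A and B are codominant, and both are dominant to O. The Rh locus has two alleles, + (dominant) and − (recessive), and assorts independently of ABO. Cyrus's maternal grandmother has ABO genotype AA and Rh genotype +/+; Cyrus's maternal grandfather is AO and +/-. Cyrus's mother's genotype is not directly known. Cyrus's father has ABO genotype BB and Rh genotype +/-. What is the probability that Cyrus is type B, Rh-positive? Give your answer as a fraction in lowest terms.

Cyrus's mother's ABO genotype from AA × AO: 1/2 AA, 1/2 AO.
Crossing each possibility with the father BB and summing P(type B): 1/2·0 + 1/2·1/2 = 1/4.
Similarly for Rh via the mother's Rh distribution: P(Rh+) = 7/8.
Independent loci: 1/4 × 7/8 = 7/32.

7/32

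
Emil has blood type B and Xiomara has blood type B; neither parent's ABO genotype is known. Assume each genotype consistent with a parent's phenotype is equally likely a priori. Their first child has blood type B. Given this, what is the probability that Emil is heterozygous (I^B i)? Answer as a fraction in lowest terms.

Possible genotypes: Emil ∈ {I^B I^B, I^B i}; Xiomara ∈ {I^B I^B, I^B i}.
Weight each parental genotype pair by prior × P(type-B child):
  I^B I^B × I^B I^B: posterior weight 4/15.
  I^B I^B × I^B i: posterior weight 4/15.
  I^B i × I^B I^B: posterior weight 4/15.
  I^B i × I^B i: posterior weight 1/5.
Sum the posterior weight over pairs where Emil is I^B i: 7/15.

7/15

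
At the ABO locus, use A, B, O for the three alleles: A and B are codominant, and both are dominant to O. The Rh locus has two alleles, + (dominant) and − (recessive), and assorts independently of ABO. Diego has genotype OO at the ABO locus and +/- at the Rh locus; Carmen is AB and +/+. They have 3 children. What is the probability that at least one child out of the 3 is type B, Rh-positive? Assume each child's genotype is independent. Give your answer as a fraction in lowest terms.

ABO cross OO × AB → 1/2 A, 1/2 B.
Rh cross +/- × +/+ → 1 Rh+; so P(type B, Rh-positive) = 1/2 × 1 = 1/2 per child.
P(none) = (1/2)^3 = 1/8; P(at least one) = 1 − 1/8 = 7/8.

7/8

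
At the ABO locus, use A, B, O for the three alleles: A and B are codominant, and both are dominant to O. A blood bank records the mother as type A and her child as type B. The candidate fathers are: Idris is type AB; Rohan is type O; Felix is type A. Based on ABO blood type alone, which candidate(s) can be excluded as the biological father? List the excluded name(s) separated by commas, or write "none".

A candidate is excluded only if no genotype consistent with his phenotype could produce a type B child with a type A mother.
Rohan (type O): no genotype consistent with that phenotype can produce a type-B child with a type-A mother.
Felix (type A): no genotype consistent with that phenotype can produce a type-B child with a type-A mother.

Rohan, Felix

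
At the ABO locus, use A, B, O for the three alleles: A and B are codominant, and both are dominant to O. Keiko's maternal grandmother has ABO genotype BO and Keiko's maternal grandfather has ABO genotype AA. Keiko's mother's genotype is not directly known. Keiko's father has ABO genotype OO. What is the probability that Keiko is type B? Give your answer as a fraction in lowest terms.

1/4

Keiko's mother's ABO genotype from BO × AA: 1/2 AB, 1/2 AO.
Crossing each possibility with the father OO and summing P(type B): 1/2·1/2 + 1/2·0 = 1/4.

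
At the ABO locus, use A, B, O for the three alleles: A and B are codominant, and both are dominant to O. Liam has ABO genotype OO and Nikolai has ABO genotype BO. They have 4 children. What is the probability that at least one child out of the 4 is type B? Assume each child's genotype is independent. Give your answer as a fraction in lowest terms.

ABO cross OO × BO → 1/2 O, 1/2 B.
So P(type B) = 1/2 per child.
P(none) = (1/2)^4 = 1/16; P(at least one) = 1 − 1/16 = 15/16.

15/16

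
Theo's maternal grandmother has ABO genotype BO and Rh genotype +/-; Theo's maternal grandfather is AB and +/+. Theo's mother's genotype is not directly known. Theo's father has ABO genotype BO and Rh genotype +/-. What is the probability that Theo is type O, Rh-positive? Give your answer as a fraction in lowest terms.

7/64

Theo's mother's ABO genotype from BO × AB: 1/4 AB, 1/4 AO, 1/4 BB, 1/4 BO.
Crossing each possibility with the father BO and summing P(type O): 1/4·0 + 1/4·1/4 + 1/4·0 + 1/4·1/4 = 1/8.
Similarly for Rh via the mother's Rh distribution: P(Rh+) = 7/8.
Independent loci: 1/8 × 7/8 = 7/64.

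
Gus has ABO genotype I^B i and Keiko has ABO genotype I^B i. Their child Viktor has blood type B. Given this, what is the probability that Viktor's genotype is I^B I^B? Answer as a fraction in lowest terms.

1/3

Cross I^B i × I^B i → 1/4 I^B I^B, 1/2 I^B i, 1/4 i i.
Type-B genotypes among offspring: I^B I^B (1/4), I^B i (1/2); total 3/4.
P(I^B I^B | type B) = (1/4) / (3/4) = 1/3.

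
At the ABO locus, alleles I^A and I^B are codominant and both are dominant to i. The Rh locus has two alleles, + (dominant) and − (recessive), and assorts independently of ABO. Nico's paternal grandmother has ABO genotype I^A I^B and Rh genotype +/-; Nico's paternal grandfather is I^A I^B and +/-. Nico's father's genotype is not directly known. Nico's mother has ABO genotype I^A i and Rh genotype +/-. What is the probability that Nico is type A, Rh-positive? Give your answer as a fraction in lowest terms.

3/8

Nico's father's ABO genotype from I^A I^B × I^A I^B: 1/4 I^A I^A, 1/2 I^A I^B, 1/4 I^B I^B.
Crossing each possibility with the mother I^A i and summing P(type A): 1/4·1 + 1/2·1/2 + 1/4·0 = 1/2.
Similarly for Rh via the father's Rh distribution: P(Rh+) = 3/4.
Independent loci: 1/2 × 3/4 = 3/8.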